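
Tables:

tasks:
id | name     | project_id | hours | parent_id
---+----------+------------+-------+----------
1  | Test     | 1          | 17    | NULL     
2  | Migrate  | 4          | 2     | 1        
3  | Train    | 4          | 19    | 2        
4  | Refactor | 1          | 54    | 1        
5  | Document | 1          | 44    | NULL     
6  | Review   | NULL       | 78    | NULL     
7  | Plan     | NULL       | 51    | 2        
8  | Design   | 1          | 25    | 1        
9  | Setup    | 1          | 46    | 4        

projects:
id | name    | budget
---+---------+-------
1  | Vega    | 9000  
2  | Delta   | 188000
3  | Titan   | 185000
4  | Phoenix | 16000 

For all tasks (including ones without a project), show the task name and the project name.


LEFT JOIN keeps every row from tasks (the left table); where project_id has no match in projects, the project columns become NULL. Walk through each task:
  - task 1 (Test): project_id=1 -> matches Vega
  - task 2 (Migrate): project_id=4 -> matches Phoenix
  - task 3 (Train): project_id=4 -> matches Phoenix
  - task 4 (Refactor): project_id=1 -> matches Vega
  - task 5 (Document): project_id=1 -> matches Vega
  - task 6 (Review): project_id=NULL, no match -> kept with NULL
  - task 7 (Plan): project_id=NULL, no match -> kept with NULL
  - task 8 (Design): project_id=1 -> matches Vega
  - task 9 (Setup): project_id=1 -> matches Vega
All 9 rows appear; 2 have NULL project.

SQL:
SELECT a.name, b.name AS project
FROM tasks a
LEFT JOIN projects b ON a.project_id = b.id

Result:
name     | project
---------+--------
Test     | Vega   
Migrate  | Phoenix
Train    | Phoenix
Refactor | Vega   
Document | Vega   
Review   | NULL   
Plan     | NULL   
Design   | Vega   
Setup    | Vega   


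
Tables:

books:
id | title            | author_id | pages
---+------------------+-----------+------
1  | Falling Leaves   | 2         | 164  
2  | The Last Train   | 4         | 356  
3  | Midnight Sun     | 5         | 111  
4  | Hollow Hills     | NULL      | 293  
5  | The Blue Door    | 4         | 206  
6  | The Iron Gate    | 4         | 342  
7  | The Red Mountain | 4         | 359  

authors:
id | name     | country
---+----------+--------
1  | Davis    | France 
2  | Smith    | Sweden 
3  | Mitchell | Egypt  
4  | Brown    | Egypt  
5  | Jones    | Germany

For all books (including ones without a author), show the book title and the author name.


LEFT JOIN keeps every row from books (the left table); where author_id has no match in authors, the author columns become NULL. Walk through each book:
  - book 1 (Falling Leaves): author_id=2 -> matches Smith
  - book 2 (The Last Train): author_id=4 -> matches Brown
  - book 3 (Midnight Sun): author_id=5 -> matches Jones
  - book 4 (Hollow Hills): author_id=NULL, no match -> kept with NULL
  - book 5 (The Blue Door): author_id=4 -> matches Brown
  - book 6 (The Iron Gate): author_id=4 -> matches Brown
  - book 7 (The Red Mountain): author_id=4 -> matches Brown
All 7 rows appear; 1 has NULL author.

SQL:
SELECT a.title, b.name AS author
FROM books a
LEFT JOIN authors b ON a.author_id = b.id

Result:
title            | author
-----------------+-------
Falling Leaves   | Smith 
The Last Train   | Brown 
Midnight Sun     | Jones 
Hollow Hills     | NULL  
The Blue Door    | Brown 
The Iron Gate    | Brown 
The Red Mountain | Brown 


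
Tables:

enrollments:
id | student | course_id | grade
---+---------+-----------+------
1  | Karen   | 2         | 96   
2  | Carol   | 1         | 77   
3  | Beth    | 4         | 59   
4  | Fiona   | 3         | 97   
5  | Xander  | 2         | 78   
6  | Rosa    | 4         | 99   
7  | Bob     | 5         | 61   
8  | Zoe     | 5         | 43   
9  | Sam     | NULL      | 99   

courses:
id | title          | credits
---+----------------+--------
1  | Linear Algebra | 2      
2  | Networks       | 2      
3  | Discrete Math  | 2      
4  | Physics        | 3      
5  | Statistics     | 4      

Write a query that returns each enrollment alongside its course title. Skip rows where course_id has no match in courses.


INNER JOIN keeps only enrollments rows whose course_id matches an id in courses. Walk through each enrollment:
  - enrollment 1 (Karen): course_id=2 -> matches Networks
  - enrollment 2 (Carol): course_id=1 -> matches Linear Algebra
  - enrollment 3 (Beth): course_id=4 -> matches Physics
  - enrollment 4 (Fiona): course_id=3 -> matches Discrete Math
  - enrollment 5 (Xander): course_id=2 -> matches Networks
  - enrollment 6 (Rosa): course_id=4 -> matches Physics
  - enrollment 7 (Bob): course_id=5 -> matches Statistics
  - enrollment 8 (Zoe): course_id=5 -> matches Statistics
  - enrollment 9 (Sam): course_id=NULL, no match -> dropped
So 1 of 9 rows is dropped.

SQL:
SELECT a.student, b.title AS course
FROM enrollments a
INNER JOIN courses b ON a.course_id = b.id

Result:
student | course        
--------+---------------
Karen   | Networks      
Carol   | Linear Algebra
Beth    | Physics       
Fiona   | Discrete Math 
Xander  | Networks      
Rosa    | Physics       
Bob     | Statistics    
Zoe     | Statistics    


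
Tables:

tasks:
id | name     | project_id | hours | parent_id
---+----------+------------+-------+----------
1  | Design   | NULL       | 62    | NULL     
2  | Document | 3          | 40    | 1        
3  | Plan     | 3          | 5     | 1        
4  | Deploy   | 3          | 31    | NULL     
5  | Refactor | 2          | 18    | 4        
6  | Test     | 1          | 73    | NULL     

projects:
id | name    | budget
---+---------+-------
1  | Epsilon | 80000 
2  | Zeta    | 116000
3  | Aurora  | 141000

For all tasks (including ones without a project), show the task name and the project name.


LEFT JOIN keeps every row from tasks (the left table); where project_id has no match in projects, the project columns become NULL. Walk through each task:
  - task 1 (Design): project_id=NULL, no match -> kept with NULL
  - task 2 (Document): project_id=3 -> matches Aurora
  - task 3 (Plan): project_id=3 -> matches Aurora
  - task 4 (Deploy): project_id=3 -> matches Aurora
  - task 5 (Refactor): project_id=2 -> matches Zeta
  - task 6 (Test): project_id=1 -> matches Epsilon
All 6 rows appear; 1 has NULL project.

SQL:
SELECT a.name, b.name AS project
FROM tasks a
LEFT JOIN projects b ON a.project_id = b.id

Result:
name     | project
---------+--------
Design   | NULL   
Document | Aurora 
Plan     | Aurora 
Deploy   | Aurora 
Refactor | Zeta   
Test     | Epsilon


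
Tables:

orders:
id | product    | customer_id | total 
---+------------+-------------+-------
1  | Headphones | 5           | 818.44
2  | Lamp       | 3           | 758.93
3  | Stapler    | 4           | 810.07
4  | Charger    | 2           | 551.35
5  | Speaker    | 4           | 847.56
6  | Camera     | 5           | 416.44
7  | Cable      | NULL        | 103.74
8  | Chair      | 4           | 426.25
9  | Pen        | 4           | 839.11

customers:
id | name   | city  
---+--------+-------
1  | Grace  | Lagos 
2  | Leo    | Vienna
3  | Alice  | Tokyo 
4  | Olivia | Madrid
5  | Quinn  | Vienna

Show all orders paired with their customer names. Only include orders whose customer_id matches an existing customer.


INNER JOIN keeps only orders rows whose customer_id matches an id in customers. Walk through each order:
  - order 1 (Headphones): customer_id=5 -> matches Quinn
  - order 2 (Lamp): customer_id=3 -> matches Alice
  - order 3 (Stapler): customer_id=4 -> matches Olivia
  - order 4 (Charger): customer_id=2 -> matches Leo
  - order 5 (Speaker): customer_id=4 -> matches Olivia
  - order 6 (Camera): customer_id=5 -> matches Quinn
  - order 7 (Cable): customer_id=NULL, no match -> dropped
  - order 8 (Chair): customer_id=4 -> matches Olivia
  - order 9 (Pen): customer_id=4 -> matches Olivia
So 1 of 9 rows is dropped.

SQL:
SELECT a.product, b.name AS customer
FROM orders a
INNER JOIN customers b ON a.customer_id = b.id

Result:
product    | customer
-----------+---------
Headphones | Quinn   
Lamp       | Alice   
Stapler    | Olivia  
Charger    | Leo     
Speaker    | Olivia  
Camera     | Quinn   
Chair      | Olivia  
Pen        | Olivia  


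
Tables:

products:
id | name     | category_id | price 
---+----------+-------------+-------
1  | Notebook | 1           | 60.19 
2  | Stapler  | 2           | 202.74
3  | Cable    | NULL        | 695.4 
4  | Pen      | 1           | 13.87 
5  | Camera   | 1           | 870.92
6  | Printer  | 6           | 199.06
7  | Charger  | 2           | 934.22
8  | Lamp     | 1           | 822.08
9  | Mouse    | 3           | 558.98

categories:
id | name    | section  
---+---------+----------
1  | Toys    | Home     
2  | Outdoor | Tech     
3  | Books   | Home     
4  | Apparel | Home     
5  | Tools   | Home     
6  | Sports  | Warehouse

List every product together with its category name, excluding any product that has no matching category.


INNER JOIN keeps only products rows whose category_id matches an id in categories. Walk through each product:
  - product 1 (Notebook): category_id=1 -> matches Toys
  - product 2 (Stapler): category_id=2 -> matches Outdoor
  - product 3 (Cable): category_id=NULL, no match -> dropped
  - product 4 (Pen): category_id=1 -> matches Toys
  - product 5 (Camera): category_id=1 -> matches Toys
  - product 6 (Printer): category_id=6 -> matches Sports
  - product 7 (Charger): category_id=2 -> matches Outdoor
  - product 8 (Lamp): category_id=1 -> matches Toys
  - product 9 (Mouse): category_id=3 -> matches Books
So 1 of 9 rows is dropped.

SQL:
SELECT a.name, b.name AS category
FROM products a
INNER JOIN categories b ON a.category_id = b.id

Result:
name     | category
---------+---------
Notebook | Toys    
Stapler  | Outdoor 
Pen      | Toys    
Camera   | Toys    
Printer  | Sports  
Charger  | Outdoor 
Lamp     | Toys    
Mouse    | Books   


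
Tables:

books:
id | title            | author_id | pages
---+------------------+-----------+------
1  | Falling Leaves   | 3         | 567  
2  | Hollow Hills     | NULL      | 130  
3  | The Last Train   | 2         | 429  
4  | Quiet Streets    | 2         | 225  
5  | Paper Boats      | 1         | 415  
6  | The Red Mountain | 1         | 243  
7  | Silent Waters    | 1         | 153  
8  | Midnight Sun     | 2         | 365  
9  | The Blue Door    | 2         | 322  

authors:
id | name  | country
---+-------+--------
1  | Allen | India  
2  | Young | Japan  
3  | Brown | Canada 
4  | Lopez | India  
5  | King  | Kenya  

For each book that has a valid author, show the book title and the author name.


INNER JOIN keeps only books rows whose author_id matches an id in authors. Walk through each book:
  - book 1 (Falling Leaves): author_id=3 -> matches Brown
  - book 2 (Hollow Hills): author_id=NULL, no match -> dropped
  - book 3 (The Last Train): author_id=2 -> matches Young
  - book 4 (Quiet Streets): author_id=2 -> matches Young
  - book 5 (Paper Boats): author_id=1 -> matches Allen
  - book 6 (The Red Mountain): author_id=1 -> matches Allen
  - book 7 (Silent Waters): author_id=1 -> matches Allen
  - book 8 (Midnight Sun): author_id=2 -> matches Young
  - book 9 (The Blue Door): author_id=2 -> matches Young
So 1 of 9 rows is dropped.

SQL:
SELECT a.title, b.name AS author
FROM books a
INNER JOIN authors b ON a.author_id = b.id

Result:
title            | author
-----------------+-------
Falling Leaves   | Brown 
The Last Train   | Young 
Quiet Streets    | Young 
Paper Boats      | Allen 
The Red Mountain | Allen 
Silent Waters    | Allen 
Midnight Sun     | Young 
The Blue Door    | Young 


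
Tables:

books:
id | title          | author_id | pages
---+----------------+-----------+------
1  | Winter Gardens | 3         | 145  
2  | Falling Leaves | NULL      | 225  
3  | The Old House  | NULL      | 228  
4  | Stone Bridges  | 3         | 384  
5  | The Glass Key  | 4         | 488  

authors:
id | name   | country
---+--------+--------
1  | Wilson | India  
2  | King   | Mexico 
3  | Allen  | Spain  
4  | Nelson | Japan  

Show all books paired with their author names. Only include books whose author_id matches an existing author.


INNER JOIN keeps only books rows whose author_id matches an id in authors. Walk through each book:
  - book 1 (Winter Gardens): author_id=3 -> matches Allen
  - book 2 (Falling Leaves): author_id=NULL, no match -> dropped
  - book 3 (The Old House): author_id=NULL, no match -> dropped
  - book 4 (Stone Bridges): author_id=3 -> matches Allen
  - book 5 (The Glass Key): author_id=4 -> matches Nelson
So 2 of 5 rows are dropped.

SQL:
SELECT a.title, b.name AS author
FROM books a
INNER JOIN authors b ON a.author_id = b.id

Result:
title          | author
---------------+-------
Winter Gardens | Allen 
Stone Bridges  | Allen 
The Glass Key  | Nelson


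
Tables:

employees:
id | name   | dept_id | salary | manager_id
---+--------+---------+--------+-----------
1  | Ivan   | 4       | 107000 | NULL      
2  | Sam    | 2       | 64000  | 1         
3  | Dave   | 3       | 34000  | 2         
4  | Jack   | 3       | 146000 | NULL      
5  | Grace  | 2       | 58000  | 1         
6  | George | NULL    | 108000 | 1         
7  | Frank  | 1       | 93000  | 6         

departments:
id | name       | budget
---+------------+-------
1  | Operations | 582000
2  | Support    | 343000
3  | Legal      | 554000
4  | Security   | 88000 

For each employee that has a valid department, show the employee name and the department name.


INNER JOIN keeps only employees rows whose dept_id matches an id in departments. Walk through each employee:
  - employee 1 (Ivan): dept_id=4 -> matches Security
  - employee 2 (Sam): dept_id=2 -> matches Support
  - employee 3 (Dave): dept_id=3 -> matches Legal
  - employee 4 (Jack): dept_id=3 -> matches Legal
  - employee 5 (Grace): dept_id=2 -> matches Support
  - employee 6 (George): dept_id=NULL, no match -> dropped
  - employee 7 (Frank): dept_id=1 -> matches Operations
So 1 of 7 rows is dropped.

SQL:
SELECT a.name, b.name AS department
FROM employees a
INNER JOIN departments b ON a.dept_id = b.id

Result:
name  | department
------+-----------
Ivan  | Security  
Sam   | Support   
Dave  | Legal     
Jack  | Legal     
Grace | Support   
Frank | Operations


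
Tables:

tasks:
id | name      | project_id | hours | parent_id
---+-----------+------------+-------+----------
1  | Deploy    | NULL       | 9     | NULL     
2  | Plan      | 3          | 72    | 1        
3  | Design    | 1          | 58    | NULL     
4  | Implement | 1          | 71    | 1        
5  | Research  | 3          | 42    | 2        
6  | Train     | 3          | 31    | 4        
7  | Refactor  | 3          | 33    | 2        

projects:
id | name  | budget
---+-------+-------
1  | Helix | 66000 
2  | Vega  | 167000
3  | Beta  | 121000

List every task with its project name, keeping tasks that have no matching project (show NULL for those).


LEFT JOIN keeps every row from tasks (the left table); where project_id has no match in projects, the project columns become NULL. Walk through each task:
  - task 1 (Deploy): project_id=NULL, no match -> kept with NULL
  - task 2 (Plan): project_id=3 -> matches Beta
  - task 3 (Design): project_id=1 -> matches Helix
  - task 4 (Implement): project_id=1 -> matches Helix
  - task 5 (Research): project_id=3 -> matches Beta
  - task 6 (Train): project_id=3 -> matches Beta
  - task 7 (Refactor): project_id=3 -> matches Beta
All 7 rows appear; 1 has NULL project.

SQL:
SELECT a.name, b.name AS project
FROM tasks a
LEFT JOIN projects b ON a.project_id = b.id

Result:
name      | project
----------+--------
Deploy    | NULL   
Plan      | Beta   
Design    | Helix  
Implement | Helix  
Research  | Beta   
Train     | Beta   
Refactor  | Beta   


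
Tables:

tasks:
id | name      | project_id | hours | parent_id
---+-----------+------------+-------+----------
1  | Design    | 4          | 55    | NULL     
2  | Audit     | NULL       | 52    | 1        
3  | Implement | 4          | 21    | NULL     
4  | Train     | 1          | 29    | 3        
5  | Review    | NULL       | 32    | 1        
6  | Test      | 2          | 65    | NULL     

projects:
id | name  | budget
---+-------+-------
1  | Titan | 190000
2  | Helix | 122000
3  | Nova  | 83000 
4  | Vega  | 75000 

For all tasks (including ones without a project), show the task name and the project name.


LEFT JOIN keeps every row from tasks (the left table); where project_id has no match in projects, the project columns become NULL. Walk through each task:
  - task 1 (Design): project_id=4 -> matches Vega
  - task 2 (Audit): project_id=NULL, no match -> kept with NULL
  - task 3 (Implement): project_id=4 -> matches Vega
  - task 4 (Train): project_id=1 -> matches Titan
  - task 5 (Review): project_id=NULL, no match -> kept with NULL
  - task 6 (Test): project_id=2 -> matches Helix
All 6 rows appear; 2 have NULL project.

SQL:
SELECT a.name, b.name AS project
FROM tasks a
LEFT JOIN projects b ON a.project_id = b.id

Result:
name      | project
----------+--------
Design    | Vega   
Audit     | NULL   
Implement | Vega   
Train     | Titan  
Review    | NULL   
Test      | Helix  


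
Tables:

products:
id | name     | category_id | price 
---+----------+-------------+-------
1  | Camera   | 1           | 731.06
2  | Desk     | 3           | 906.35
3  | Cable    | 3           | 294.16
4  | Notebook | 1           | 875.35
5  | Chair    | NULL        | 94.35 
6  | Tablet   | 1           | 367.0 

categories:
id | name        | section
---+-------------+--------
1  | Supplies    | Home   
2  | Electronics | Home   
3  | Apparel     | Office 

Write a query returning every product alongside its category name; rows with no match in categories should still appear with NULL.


LEFT JOIN keeps every row from products (the left table); where category_id has no match in categories, the category columns become NULL. Walk through each product:
  - product 1 (Camera): category_id=1 -> matches Supplies
  - product 2 (Desk): category_id=3 -> matches Apparel
  - product 3 (Cable): category_id=3 -> matches Apparel
  - product 4 (Notebook): category_id=1 -> matches Supplies
  - product 5 (Chair): category_id=NULL, no match -> kept with NULL
  - product 6 (Tablet): category_id=1 -> matches Supplies
All 6 rows appear; 1 has NULL category.

SQL:
SELECT a.name, b.name AS category
FROM products a
LEFT JOIN categories b ON a.category_id = b.id

Result:
name     | category
---------+---------
Camera   | Supplies
Desk     | Apparel 
Cable    | Apparel 
Notebook | Supplies
Chair    | NULL    
Tablet   | Supplies


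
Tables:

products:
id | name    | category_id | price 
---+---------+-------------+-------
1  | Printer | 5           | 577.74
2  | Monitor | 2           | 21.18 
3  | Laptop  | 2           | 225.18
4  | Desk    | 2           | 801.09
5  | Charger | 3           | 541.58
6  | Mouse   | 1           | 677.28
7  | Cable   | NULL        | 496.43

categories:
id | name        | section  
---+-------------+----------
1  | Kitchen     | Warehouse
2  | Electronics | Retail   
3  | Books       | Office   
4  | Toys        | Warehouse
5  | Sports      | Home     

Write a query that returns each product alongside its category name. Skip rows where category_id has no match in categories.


INNER JOIN keeps only products rows whose category_id matches an id in categories. Walk through each product:
  - product 1 (Printer): category_id=5 -> matches Sports
  - product 2 (Monitor): category_id=2 -> matches Electronics
  - product 3 (Laptop): category_id=2 -> matches Electronics
  - product 4 (Desk): category_id=2 -> matches Electronics
  - product 5 (Charger): category_id=3 -> matches Books
  - product 6 (Mouse): category_id=1 -> matches Kitchen
  - product 7 (Cable): category_id=NULL, no match -> dropped
So 1 of 7 rows is dropped.

SQL:
SELECT a.name, b.name AS category
FROM products a
INNER JOIN categories b ON a.category_id = b.id

Result:
name    | category   
--------+------------
Printer | Sports     
Monitor | Electronics
Laptop  | Electronics
Desk    | Electronics
Charger | Books      
Mouse   | Kitchen    


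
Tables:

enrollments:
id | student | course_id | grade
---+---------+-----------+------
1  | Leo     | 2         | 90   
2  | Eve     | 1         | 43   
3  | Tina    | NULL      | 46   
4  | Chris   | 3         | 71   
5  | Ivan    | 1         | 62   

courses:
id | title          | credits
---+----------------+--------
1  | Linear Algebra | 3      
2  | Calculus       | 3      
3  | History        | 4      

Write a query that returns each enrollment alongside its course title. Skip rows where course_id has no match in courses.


INNER JOIN keeps only enrollments rows whose course_id matches an id in courses. Walk through each enrollment:
  - enrollment 1 (Leo): course_id=2 -> matches Calculus
  - enrollment 2 (Eve): course_id=1 -> matches Linear Algebra
  - enrollment 3 (Tina): course_id=NULL, no match -> dropped
  - enrollment 4 (Chris): course_id=3 -> matches History
  - enrollment 5 (Ivan): course_id=1 -> matches Linear Algebra
So 1 of 5 rows is dropped.

SQL:
SELECT a.student, b.title AS course
FROM enrollments a
INNER JOIN courses b ON a.course_id = b.id

Result:
student | course        
--------+---------------
Leo     | Calculus      
Eve     | Linear Algebra
Chris   | History       
Ivan    | Linear Algebra


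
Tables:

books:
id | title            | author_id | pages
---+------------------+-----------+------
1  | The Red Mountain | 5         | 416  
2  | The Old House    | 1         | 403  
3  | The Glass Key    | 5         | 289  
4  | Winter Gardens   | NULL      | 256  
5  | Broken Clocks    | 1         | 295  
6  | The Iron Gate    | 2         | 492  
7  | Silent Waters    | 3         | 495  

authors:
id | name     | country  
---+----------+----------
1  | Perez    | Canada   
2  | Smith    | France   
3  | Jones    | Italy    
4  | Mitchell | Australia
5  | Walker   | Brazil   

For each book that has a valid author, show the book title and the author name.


INNER JOIN keeps only books rows whose author_id matches an id in authors. Walk through each book:
  - book 1 (The Red Mountain): author_id=5 -> matches Walker
  - book 2 (The Old House): author_id=1 -> matches Perez
  - book 3 (The Glass Key): author_id=5 -> matches Walker
  - book 4 (Winter Gardens): author_id=NULL, no match -> dropped
  - book 5 (Broken Clocks): author_id=1 -> matches Perez
  - book 6 (The Iron Gate): author_id=2 -> matches Smith
  - book 7 (Silent Waters): author_id=3 -> matches Jones
So 1 of 7 rows is dropped.

SQL:
SELECT a.title, b.name AS author
FROM books a
INNER JOIN authors b ON a.author_id = b.id

Result:
title            | author
-----------------+-------
The Red Mountain | Walker
The Old House    | Perez 
The Glass Key    | Walker
Broken Clocks    | Perez 
The Iron Gate    | Smith 
Silent Waters    | Jones 


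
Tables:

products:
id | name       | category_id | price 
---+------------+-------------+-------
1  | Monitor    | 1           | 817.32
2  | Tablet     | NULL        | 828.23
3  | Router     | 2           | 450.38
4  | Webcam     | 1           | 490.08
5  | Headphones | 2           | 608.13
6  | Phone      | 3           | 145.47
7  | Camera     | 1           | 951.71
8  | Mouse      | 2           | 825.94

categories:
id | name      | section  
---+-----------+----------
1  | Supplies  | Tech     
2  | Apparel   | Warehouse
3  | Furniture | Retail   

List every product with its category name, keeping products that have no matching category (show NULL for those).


LEFT JOIN keeps every row from products (the left table); where category_id has no match in categories, the category columns become NULL. Walk through each product:
  - product 1 (Monitor): category_id=1 -> matches Supplies
  - product 2 (Tablet): category_id=NULL, no match -> kept with NULL
  - product 3 (Router): category_id=2 -> matches Apparel
  - product 4 (Webcam): category_id=1 -> matches Supplies
  - product 5 (Headphones): category_id=2 -> matches Apparel
  - product 6 (Phone): category_id=3 -> matches Furniture
  - product 7 (Camera): category_id=1 -> matches Supplies
  - product 8 (Mouse): category_id=2 -> matches Apparel
All 8 rows appear; 1 has NULL category.

SQL:
SELECT a.name, b.name AS category
FROM products a
LEFT JOIN categories b ON a.category_id = b.id

Result:
name       | category 
-----------+----------
Monitor    | Supplies 
Tablet     | NULL     
Router     | Apparel  
Webcam     | Supplies 
Headphones | Apparel  
Phone      | Furniture
Camera     | Supplies 
Mouse      | Apparel  


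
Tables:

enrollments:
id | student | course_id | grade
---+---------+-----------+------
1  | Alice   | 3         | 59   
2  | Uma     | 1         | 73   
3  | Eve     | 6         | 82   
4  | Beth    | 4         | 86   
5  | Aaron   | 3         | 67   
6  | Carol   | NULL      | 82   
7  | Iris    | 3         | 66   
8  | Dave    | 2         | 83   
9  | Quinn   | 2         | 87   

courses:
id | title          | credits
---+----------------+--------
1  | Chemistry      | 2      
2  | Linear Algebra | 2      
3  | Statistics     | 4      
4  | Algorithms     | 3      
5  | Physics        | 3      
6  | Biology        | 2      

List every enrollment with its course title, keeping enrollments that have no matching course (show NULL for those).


LEFT JOIN keeps every row from enrollments (the left table); where course_id has no match in courses, the course columns become NULL. Walk through each enrollment:
  - enrollment 1 (Alice): course_id=3 -> matches Statistics
  - enrollment 2 (Uma): course_id=1 -> matches Chemistry
  - enrollment 3 (Eve): course_id=6 -> matches Biology
  - enrollment 4 (Beth): course_id=4 -> matches Algorithms
  - enrollment 5 (Aaron): course_id=3 -> matches Statistics
  - enrollment 6 (Carol): course_id=NULL, no match -> kept with NULL
  - enrollment 7 (Iris): course_id=3 -> matches Statistics
  - enrollment 8 (Dave): course_id=2 -> matches Linear Algebra
  - enrollment 9 (Quinn): course_id=2 -> matches Linear Algebra
All 9 rows appear; 1 has NULL course.

SQL:
SELECT a.student, b.title AS course
FROM enrollments a
LEFT JOIN courses b ON a.course_id = b.id

Result:
student | course        
--------+---------------
Alice   | Statistics    
Uma     | Chemistry     
Eve     | Biology       
Beth    | Algorithms    
Aaron   | Statistics    
Carol   | NULL          
Iris    | Statistics    
Dave    | Linear Algebra
Quinn   | Linear Algebra


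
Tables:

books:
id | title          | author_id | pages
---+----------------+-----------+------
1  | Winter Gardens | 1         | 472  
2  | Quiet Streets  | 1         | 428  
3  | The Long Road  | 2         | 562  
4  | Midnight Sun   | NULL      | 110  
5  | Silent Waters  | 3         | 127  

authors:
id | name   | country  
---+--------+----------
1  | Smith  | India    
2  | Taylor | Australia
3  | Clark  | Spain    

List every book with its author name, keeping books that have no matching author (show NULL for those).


LEFT JOIN keeps every row from books (the left table); where author_id has no match in authors, the author columns become NULL. Walk through each book:
  - book 1 (Winter Gardens): author_id=1 -> matches Smith
  - book 2 (Quiet Streets): author_id=1 -> matches Smith
  - book 3 (The Long Road): author_id=2 -> matches Taylor
  - book 4 (Midnight Sun): author_id=NULL, no match -> kept with NULL
  - book 5 (Silent Waters): author_id=3 -> matches Clark
All 5 rows appear; 1 has NULL author.

SQL:
SELECT a.title, b.name AS author
FROM books a
LEFT JOIN authors b ON a.author_id = b.id

Result:
title          | author
---------------+-------
Winter Gardens | Smith 
Quiet Streets  | Smith 
The Long Road  | Taylor
Midnight Sun   | NULL  
Silent Waters  | Clark 


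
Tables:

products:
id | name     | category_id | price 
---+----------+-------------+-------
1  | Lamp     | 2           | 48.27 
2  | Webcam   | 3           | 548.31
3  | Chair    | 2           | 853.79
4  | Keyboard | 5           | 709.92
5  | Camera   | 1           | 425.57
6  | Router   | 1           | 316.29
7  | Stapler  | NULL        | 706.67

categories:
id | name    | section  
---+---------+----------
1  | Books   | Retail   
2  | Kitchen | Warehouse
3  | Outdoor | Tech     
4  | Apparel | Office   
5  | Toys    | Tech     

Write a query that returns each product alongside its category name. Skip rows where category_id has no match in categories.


INNER JOIN keeps only products rows whose category_id matches an id in categories. Walk through each product:
  - product 1 (Lamp): category_id=2 -> matches Kitchen
  - product 2 (Webcam): category_id=3 -> matches Outdoor
  - product 3 (Chair): category_id=2 -> matches Kitchen
  - product 4 (Keyboard): category_id=5 -> matches Toys
  - product 5 (Camera): category_id=1 -> matches Books
  - product 6 (Router): category_id=1 -> matches Books
  - product 7 (Stapler): category_id=NULL, no match -> dropped
So 1 of 7 rows is dropped.

SQL:
SELECT a.name, b.name AS category
FROM products a
INNER JOIN categories b ON a.category_id = b.id

Result:
name     | category
---------+---------
Lamp     | Kitchen 
Webcam   | Outdoor 
Chair    | Kitchen 
Keyboard | Toys    
Camera   | Books   
Router   | Books   


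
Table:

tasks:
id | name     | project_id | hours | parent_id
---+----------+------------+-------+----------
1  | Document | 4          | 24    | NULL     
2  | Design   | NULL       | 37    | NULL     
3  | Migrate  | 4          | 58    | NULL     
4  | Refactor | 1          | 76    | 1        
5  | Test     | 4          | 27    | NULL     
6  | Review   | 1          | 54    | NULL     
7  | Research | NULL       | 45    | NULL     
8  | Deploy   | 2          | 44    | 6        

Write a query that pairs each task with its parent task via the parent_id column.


This is a self-join: tasks is joined to a second copy of itself, matching each row's parent_id to another row's id. Use LEFT JOIN so rows with parent_id=NULL are kept.
  - task 1 (Document): parent_id=NULL -> NULL
  - task 2 (Design): parent_id=NULL -> NULL
  - task 3 (Migrate): parent_id=NULL -> NULL
  - task 4 (Refactor): parent_id=1 -> Document
  - task 5 (Test): parent_id=NULL -> NULL
  - task 6 (Review): parent_id=NULL -> NULL
  - task 7 (Research): parent_id=NULL -> NULL
  - task 8 (Deploy): parent_id=6 -> Review

SQL:
SELECT a.name AS item, b.name AS parent
FROM tasks a
LEFT JOIN tasks b ON a.parent_id = b.id

Result:
item     | parent  
---------+---------
Document | NULL    
Design   | NULL    
Migrate  | NULL    
Refactor | Document
Test     | NULL    
Review   | NULL    
Research | NULL    
Deploy   | Review  


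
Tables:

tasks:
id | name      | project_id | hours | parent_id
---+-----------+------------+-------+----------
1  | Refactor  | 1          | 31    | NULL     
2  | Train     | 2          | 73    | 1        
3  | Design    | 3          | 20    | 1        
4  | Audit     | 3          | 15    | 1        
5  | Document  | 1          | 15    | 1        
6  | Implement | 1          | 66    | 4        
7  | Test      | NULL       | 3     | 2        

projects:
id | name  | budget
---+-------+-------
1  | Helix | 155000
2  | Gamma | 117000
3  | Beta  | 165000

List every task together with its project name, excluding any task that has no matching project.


INNER JOIN keeps only tasks rows whose project_id matches an id in projects. Walk through each task:
  - task 1 (Refactor): project_id=1 -> matches Helix
  - task 2 (Train): project_id=2 -> matches Gamma
  - task 3 (Design): project_id=3 -> matches Beta
  - task 4 (Audit): project_id=3 -> matches Beta
  - task 5 (Document): project_id=1 -> matches Helix
  - task 6 (Implement): project_id=1 -> matches Helix
  - task 7 (Test): project_id=NULL, no match -> dropped
So 1 of 7 rows is dropped.

SQL:
SELECT a.name, b.name AS project
FROM tasks a
INNER JOIN projects b ON a.project_id = b.id

Result:
name      | project
----------+--------
Refactor  | Helix  
Train     | Gamma  
Design    | Beta   
Audit     | Beta   
Document  | Helix  
Implement | Helix  


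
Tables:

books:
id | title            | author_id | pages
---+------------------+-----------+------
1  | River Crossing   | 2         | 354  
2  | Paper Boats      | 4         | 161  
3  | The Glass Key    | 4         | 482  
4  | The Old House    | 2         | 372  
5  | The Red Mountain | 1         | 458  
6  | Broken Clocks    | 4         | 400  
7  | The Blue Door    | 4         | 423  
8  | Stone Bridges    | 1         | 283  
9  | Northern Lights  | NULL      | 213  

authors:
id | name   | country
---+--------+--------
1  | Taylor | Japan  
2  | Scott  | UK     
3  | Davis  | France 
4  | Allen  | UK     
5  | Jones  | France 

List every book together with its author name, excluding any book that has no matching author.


INNER JOIN keeps only books rows whose author_id matches an id in authors. Walk through each book:
  - book 1 (River Crossing): author_id=2 -> matches Scott
  - book 2 (Paper Boats): author_id=4 -> matches Allen
  - book 3 (The Glass Key): author_id=4 -> matches Allen
  - book 4 (The Old House): author_id=2 -> matches Scott
  - book 5 (The Red Mountain): author_id=1 -> matches Taylor
  - book 6 (Broken Clocks): author_id=4 -> matches Allen
  - book 7 (The Blue Door): author_id=4 -> matches Allen
  - book 8 (Stone Bridges): author_id=1 -> matches Taylor
  - book 9 (Northern Lights): author_id=NULL, no match -> dropped
So 1 of 9 rows is dropped.

SQL:
SELECT a.title, b.name AS author
FROM books a
INNER JOIN authors b ON a.author_id = b.id

Result:
title            | author
-----------------+-------
River Crossing   | Scott 
Paper Boats      | Allen 
The Glass Key    | Allen 
The Old House    | Scott 
The Red Mountain | Taylor
Broken Clocks    | Allen 
The Blue Door    | Allen 
Stone Bridges    | Taylor


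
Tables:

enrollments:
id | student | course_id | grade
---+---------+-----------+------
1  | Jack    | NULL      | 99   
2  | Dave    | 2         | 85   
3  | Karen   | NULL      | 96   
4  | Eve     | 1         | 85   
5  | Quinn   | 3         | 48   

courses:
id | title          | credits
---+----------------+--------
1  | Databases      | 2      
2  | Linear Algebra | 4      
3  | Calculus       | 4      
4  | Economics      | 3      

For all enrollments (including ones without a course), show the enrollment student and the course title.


LEFT JOIN keeps every row from enrollments (the left table); where course_id has no match in courses, the course columns become NULL. Walk through each enrollment:
  - enrollment 1 (Jack): course_id=NULL, no match -> kept with NULL
  - enrollment 2 (Dave): course_id=2 -> matches Linear Algebra
  - enrollment 3 (Karen): course_id=NULL, no match -> kept with NULL
  - enrollment 4 (Eve): course_id=1 -> matches Databases
  - enrollment 5 (Quinn): course_id=3 -> matches Calculus
All 5 rows appear; 2 have NULL course.

SQL:
SELECT a.student, b.title AS course
FROM enrollments a
LEFT JOIN courses b ON a.course_id = b.id

Result:
student | course        
--------+---------------
Jack    | NULL          
Dave    | Linear Algebra
Karen   | NULL          
Eve     | Databases     
Quinn   | Calculus      


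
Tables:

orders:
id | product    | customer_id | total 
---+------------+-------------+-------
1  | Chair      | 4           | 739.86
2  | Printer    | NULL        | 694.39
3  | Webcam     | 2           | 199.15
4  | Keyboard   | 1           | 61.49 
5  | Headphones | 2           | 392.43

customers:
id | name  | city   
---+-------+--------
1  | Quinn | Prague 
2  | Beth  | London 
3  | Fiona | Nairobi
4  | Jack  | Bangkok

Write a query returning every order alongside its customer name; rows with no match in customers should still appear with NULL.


LEFT JOIN keeps every row from orders (the left table); where customer_id has no match in customers, the customer columns become NULL. Walk through each order:
  - order 1 (Chair): customer_id=4 -> matches Jack
  - order 2 (Printer): customer_id=NULL, no match -> kept with NULL
  - order 3 (Webcam): customer_id=2 -> matches Beth
  - order 4 (Keyboard): customer_id=1 -> matches Quinn
  - order 5 (Headphones): customer_id=2 -> matches Beth
All 5 rows appear; 1 has NULL customer.

SQL:
SELECT a.product, b.name AS customer
FROM orders a
LEFT JOIN customers b ON a.customer_id = b.id

Result:
product    | customer
-----------+---------
Chair      | Jack    
Printer    | NULL    
Webcam     | Beth    
Keyboard   | Quinn   
Headphones | Beth    


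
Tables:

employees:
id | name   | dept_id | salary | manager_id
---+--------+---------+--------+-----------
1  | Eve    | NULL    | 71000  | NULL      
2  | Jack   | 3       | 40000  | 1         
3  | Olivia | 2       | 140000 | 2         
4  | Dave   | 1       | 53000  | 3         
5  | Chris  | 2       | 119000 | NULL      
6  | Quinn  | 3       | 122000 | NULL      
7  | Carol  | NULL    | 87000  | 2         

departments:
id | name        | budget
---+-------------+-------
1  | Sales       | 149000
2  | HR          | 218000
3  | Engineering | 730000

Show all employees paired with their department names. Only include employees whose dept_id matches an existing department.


INNER JOIN keeps only employees rows whose dept_id matches an id in departments. Walk through each employee:
  - employee 1 (Eve): dept_id=NULL, no match -> dropped
  - employee 2 (Jack): dept_id=3 -> matches Engineering
  - employee 3 (Olivia): dept_id=2 -> matches HR
  - employee 4 (Dave): dept_id=1 -> matches Sales
  - employee 5 (Chris): dept_id=2 -> matches HR
  - employee 6 (Quinn): dept_id=3 -> matches Engineering
  - employee 7 (Carol): dept_id=NULL, no match -> dropped
So 2 of 7 rows are dropped.

SQL:
SELECT a.name, b.name AS department
FROM employees a
INNER JOIN departments b ON a.dept_id = b.id

Result:
name   | department 
-------+------------
Jack   | Engineering
Olivia | HR         
Dave   | Sales      
Chris  | HR         
Quinn  | Engineering


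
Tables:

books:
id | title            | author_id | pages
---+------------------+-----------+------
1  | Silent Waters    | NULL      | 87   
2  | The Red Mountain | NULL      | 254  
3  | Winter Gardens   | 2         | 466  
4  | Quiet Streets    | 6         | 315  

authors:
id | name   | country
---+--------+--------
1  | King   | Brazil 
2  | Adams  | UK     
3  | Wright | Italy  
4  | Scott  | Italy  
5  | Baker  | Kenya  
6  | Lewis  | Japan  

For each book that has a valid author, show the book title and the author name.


INNER JOIN keeps only books rows whose author_id matches an id in authors. Walk through each book:
  - book 1 (Silent Waters): author_id=NULL, no match -> dropped
  - book 2 (The Red Mountain): author_id=NULL, no match -> dropped
  - book 3 (Winter Gardens): author_id=2 -> matches Adams
  - book 4 (Quiet Streets): author_id=6 -> matches Lewis
So 2 of 4 rows are dropped.

SQL:
SELECT a.title, b.name AS author
FROM books a
INNER JOIN authors b ON a.author_id = b.id

Result:
title          | author
---------------+-------
Winter Gardens | Adams 
Quiet Streets  | Lewis 


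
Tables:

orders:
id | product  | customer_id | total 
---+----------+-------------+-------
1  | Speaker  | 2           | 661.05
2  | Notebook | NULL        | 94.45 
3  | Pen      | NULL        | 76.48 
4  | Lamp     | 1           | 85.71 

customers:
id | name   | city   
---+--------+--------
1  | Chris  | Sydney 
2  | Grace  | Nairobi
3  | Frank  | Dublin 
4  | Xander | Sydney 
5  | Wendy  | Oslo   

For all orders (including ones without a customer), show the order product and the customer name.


LEFT JOIN keeps every row from orders (the left table); where customer_id has no match in customers, the customer columns become NULL. Walk through each order:
  - order 1 (Speaker): customer_id=2 -> matches Grace
  - order 2 (Notebook): customer_id=NULL, no match -> kept with NULL
  - order 3 (Pen): customer_id=NULL, no match -> kept with NULL
  - order 4 (Lamp): customer_id=1 -> matches Chris
All 4 rows appear; 2 have NULL customer.

SQL:
SELECT a.product, b.name AS customer
FROM orders a
LEFT JOIN customers b ON a.customer_id = b.id

Result:
product  | customer
---------+---------
Speaker  | Grace   
Notebook | NULL    
Pen      | NULL    
Lamp     | Chris   


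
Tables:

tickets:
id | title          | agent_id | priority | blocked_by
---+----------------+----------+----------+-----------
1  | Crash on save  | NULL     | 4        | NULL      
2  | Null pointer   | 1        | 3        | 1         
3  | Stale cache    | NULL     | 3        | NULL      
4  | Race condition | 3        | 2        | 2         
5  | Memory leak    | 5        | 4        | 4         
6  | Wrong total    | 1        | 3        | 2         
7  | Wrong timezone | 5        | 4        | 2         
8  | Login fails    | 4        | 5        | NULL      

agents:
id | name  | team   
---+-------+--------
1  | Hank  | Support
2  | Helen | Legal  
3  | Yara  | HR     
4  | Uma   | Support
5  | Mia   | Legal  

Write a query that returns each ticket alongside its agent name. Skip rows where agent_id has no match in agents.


INNER JOIN keeps only tickets rows whose agent_id matches an id in agents. Walk through each ticket:
  - ticket 1 (Crash on save): agent_id=NULL, no match -> dropped
  - ticket 2 (Null pointer): agent_id=1 -> matches Hank
  - ticket 3 (Stale cache): agent_id=NULL, no match -> dropped
  - ticket 4 (Race condition): agent_id=3 -> matches Yara
  - ticket 5 (Memory leak): agent_id=5 -> matches Mia
  - ticket 6 (Wrong total): agent_id=1 -> matches Hank
  - ticket 7 (Wrong timezone): agent_id=5 -> matches Mia
  - ticket 8 (Login fails): agent_id=4 -> matches Uma
So 2 of 8 rows are dropped.

SQL:
SELECT a.title, b.name AS agent
FROM tickets a
INNER JOIN agents b ON a.agent_id = b.id

Result:
title          | agent
---------------+------
Null pointer   | Hank 
Race condition | Yara 
Memory leak    | Mia  
Wrong total    | Hank 
Wrong timezone | Mia  
Login fails    | Uma  
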